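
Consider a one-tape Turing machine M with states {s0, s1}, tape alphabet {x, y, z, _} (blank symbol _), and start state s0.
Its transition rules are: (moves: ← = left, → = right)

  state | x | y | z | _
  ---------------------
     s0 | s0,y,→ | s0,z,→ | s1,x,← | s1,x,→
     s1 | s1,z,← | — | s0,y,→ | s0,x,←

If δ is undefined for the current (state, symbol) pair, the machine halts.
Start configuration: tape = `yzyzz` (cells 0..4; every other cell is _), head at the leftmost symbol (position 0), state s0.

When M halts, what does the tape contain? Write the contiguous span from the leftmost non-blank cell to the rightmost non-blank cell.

yyyyx

state=s0 head=0 tape=[y]zyzz   (s0,y)→(s0,z,→)
state=s0 head=1 tape=z[z]yzz   (s0,z)→(s1,x,←)
state=s1 head=0 tape=[z]xyzz   (s1,z)→(s0,y,→)
state=s0 head=1 tape=y[x]yzz   (s0,x)→(s0,y,→)
state=s0 head=2 tape=yy[y]zz   (s0,y)→(s0,z,→)
state=s0 head=3 tape=yyz[z]z   (s0,z)→(s1,x,←)
state=s1 head=2 tape=yy[z]xz   (s1,z)→(s0,y,→)
state=s0 head=3 tape=yyy[x]z   (s0,x)→(s0,y,→)
state=s0 head=4 tape=yyyy[z]   (s0,z)→(s1,x,←)
state=s1 head=3 tape=yyy[y]x
The non-blank tape span at halt is yyyyx.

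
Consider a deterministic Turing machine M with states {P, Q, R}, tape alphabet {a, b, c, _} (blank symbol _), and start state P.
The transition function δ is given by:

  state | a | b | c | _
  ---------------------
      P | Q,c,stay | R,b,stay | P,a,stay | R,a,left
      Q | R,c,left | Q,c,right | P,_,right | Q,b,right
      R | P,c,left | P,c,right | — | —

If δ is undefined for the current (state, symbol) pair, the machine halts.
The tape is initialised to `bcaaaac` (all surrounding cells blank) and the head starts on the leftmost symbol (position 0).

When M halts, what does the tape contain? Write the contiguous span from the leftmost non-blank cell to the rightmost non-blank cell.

c______a

P | [b]caaaac_   read b → write b, move stay, go to R
R | [b]caaaac_   read b → write c, move right, go to P
P | c[c]aaaac_   read c → write a, move stay, go to P
P | c[a]aaaac_   read a → write c, move stay, go to Q
Q | c[c]aaaac_   read c → write _, move right, go to P
P | c_[a]aaac_   read a → write c, move stay, go to Q
Q | c_[c]aaac_   read c → write _, move right, go to P
P | c__[a]aac_   read a → write c, move stay, go to Q
Q | c__[c]aac_   read c → write _, move right, go to P
P | c___[a]ac_   read a → write c, move stay, go to Q
Q | c___[c]ac_   read c → write _, move right, go to P
P | c____[a]c_   read a → write c, move stay, go to Q
Q | c____[c]c_   read c → write _, move right, go to P
P | c_____[c]_   read c → write a, move stay, go to P
P | c_____[a]_   read a → write c, move stay, go to Q
Q | c_____[c]_   read c → write _, move right, go to P
P | c______[_]   read _ → write a, move left, go to R
R | c_____[_]a
The non-blank tape span at halt is c______a.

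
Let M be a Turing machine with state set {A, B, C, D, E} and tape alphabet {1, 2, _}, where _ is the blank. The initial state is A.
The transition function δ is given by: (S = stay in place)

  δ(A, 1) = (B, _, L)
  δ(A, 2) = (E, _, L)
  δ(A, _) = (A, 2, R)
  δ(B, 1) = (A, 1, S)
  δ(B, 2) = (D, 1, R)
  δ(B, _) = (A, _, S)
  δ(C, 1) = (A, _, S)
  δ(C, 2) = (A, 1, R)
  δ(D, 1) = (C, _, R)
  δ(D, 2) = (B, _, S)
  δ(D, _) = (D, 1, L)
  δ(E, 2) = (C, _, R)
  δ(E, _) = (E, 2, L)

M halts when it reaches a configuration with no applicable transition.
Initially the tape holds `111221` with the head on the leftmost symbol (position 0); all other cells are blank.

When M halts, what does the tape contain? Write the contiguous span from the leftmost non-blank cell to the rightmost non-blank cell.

state=A head=0 tape=_[1]11221   (A,1)→(B,_,L)
state=B head=-1 tape=[_]_11221   (B,_)→(A,_,S)
state=A head=-1 tape=[_]_11221   (A,_)→(A,2,R)
state=A head=0 tape=2[_]11221   (A,_)→(A,2,R)
state=A head=1 tape=22[1]1221   (A,1)→(B,_,L)
state=B head=0 tape=2[2]_1221   (B,2)→(D,1,R)
state=D head=1 tape=21[_]1221   (D,_)→(D,1,L)
state=D head=0 tape=2[1]11221   (D,1)→(C,_,R)
state=C head=1 tape=2_[1]1221   (C,1)→(A,_,S)
state=A head=1 tape=2_[_]1221   (A,_)→(A,2,R)
state=A head=2 tape=2_2[1]221   (A,1)→(B,_,L)
state=B head=1 tape=2_[2]_221   (B,2)→(D,1,R)
state=D head=2 tape=2_1[_]221   (D,_)→(D,1,L)
state=D head=1 tape=2_[1]1221   (D,1)→(C,_,R)
state=C head=2 tape=2__[1]221   (C,1)→(A,_,S)
state=A head=2 tape=2__[_]221   (A,_)→(A,2,R)
state=A head=3 tape=2__2[2]21   (A,2)→(E,_,L)
state=E head=2 tape=2__[2]_21   (E,2)→(C,_,R)
state=C head=3 tape=2___[_]21
The non-blank tape span at halt is 2____21.

2____21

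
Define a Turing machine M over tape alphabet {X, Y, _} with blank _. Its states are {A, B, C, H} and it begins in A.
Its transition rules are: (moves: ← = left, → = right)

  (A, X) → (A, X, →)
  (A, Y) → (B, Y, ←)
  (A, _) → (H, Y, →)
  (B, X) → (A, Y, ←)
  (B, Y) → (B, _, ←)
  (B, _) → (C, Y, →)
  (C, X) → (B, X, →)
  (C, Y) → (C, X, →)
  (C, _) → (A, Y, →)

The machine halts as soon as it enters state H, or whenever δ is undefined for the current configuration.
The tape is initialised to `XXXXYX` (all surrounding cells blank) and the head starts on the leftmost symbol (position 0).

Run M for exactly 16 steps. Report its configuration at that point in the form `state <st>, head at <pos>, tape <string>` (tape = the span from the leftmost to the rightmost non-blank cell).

state H, head at 0, tape YYYYYYX

A | _[X]XXXYX   read X → write X, move →, go to A
A | _X[X]XXYX   read X → write X, move →, go to A
A | _XX[X]XYX   read X → write X, move →, go to A
A | _XXX[X]YX   read X → write X, move →, go to A
A | _XXXX[Y]X   read Y → write Y, move ←, go to B
B | _XXX[X]YX   read X → write Y, move ←, go to A
A | _XX[X]YYX   read X → write X, move →, go to A
A | _XXX[Y]YX   read Y → write Y, move ←, go to B
B | _XX[X]YYX   read X → write Y, move ←, go to A
A | _X[X]YYYX   read X → write X, move →, go to A
A | _XX[Y]YYX   read Y → write Y, move ←, go to B
B | _X[X]YYYX   read X → write Y, move ←, go to A
A | _[X]YYYYX   read X → write X, move →, go to A
A | _X[Y]YYYX   read Y → write Y, move ←, go to B
B | _[X]YYYYX   read X → write Y, move ←, go to A
A | [_]YYYYYX   read _ → write Y, move →, go to H
H | Y[Y]YYYYX
After 16 steps: state H, head at 0, tape YYYYYYX.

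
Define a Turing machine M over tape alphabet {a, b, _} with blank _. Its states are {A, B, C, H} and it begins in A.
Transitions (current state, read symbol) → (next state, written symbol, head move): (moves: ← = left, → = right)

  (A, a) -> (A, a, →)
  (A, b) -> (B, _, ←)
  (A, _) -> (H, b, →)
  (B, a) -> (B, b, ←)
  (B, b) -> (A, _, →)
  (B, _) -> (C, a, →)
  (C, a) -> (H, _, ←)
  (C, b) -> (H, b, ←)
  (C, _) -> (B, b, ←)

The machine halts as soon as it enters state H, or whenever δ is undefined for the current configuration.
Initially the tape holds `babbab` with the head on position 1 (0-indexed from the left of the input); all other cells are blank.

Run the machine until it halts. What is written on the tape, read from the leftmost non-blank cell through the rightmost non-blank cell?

abb_bab

A | _b[a]bbab   read a → write a, move →, go to A
A | _ba[b]bab   read b → write _, move ←, go to B
B | _b[a]_bab   read a → write b, move ←, go to B
B | _[b]b_bab   read b → write _, move →, go to A
A | __[b]_bab   read b → write _, move ←, go to B
B | _[_]__bab   read _ → write a, move →, go to C
C | _a[_]_bab   read _ → write b, move ←, go to B
B | _[a]b_bab   read a → write b, move ←, go to B
B | [_]bb_bab   read _ → write a, move →, go to C
C | a[b]b_bab   read b → write b, move ←, go to H
H | [a]bb_bab
The non-blank tape span at halt is abb_bab.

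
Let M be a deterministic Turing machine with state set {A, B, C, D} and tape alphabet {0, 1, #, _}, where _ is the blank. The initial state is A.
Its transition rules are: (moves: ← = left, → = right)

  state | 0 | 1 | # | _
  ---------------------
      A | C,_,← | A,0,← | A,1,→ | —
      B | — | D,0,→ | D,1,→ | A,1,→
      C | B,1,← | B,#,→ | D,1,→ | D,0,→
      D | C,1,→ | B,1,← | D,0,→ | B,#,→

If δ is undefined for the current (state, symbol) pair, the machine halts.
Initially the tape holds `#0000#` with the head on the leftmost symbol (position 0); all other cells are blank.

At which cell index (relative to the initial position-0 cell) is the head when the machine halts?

A | [#]0000#_   read # → write 1, move →, go to A
A | 1[0]000#_   read 0 → write _, move ←, go to C
C | [1]_000#_   read 1 → write #, move →, go to B
B | #[_]000#_   read _ → write 1, move →, go to A
A | #1[0]00#_   read 0 → write _, move ←, go to C
C | #[1]_00#_   read 1 → write #, move →, go to B
B | ##[_]00#_   read _ → write 1, move →, go to A
A | ##1[0]0#_   read 0 → write _, move ←, go to C
C | ##[1]_0#_   read 1 → write #, move →, go to B
B | ###[_]0#_   read _ → write 1, move →, go to A
A | ###1[0]#_   read 0 → write _, move ←, go to C
C | ###[1]_#_   read 1 → write #, move →, go to B
B | ####[_]#_   read _ → write 1, move →, go to A
A | ####1[#]_   read # → write 1, move →, go to A
A | ####11[_]
At halt the head is at cell 6.

6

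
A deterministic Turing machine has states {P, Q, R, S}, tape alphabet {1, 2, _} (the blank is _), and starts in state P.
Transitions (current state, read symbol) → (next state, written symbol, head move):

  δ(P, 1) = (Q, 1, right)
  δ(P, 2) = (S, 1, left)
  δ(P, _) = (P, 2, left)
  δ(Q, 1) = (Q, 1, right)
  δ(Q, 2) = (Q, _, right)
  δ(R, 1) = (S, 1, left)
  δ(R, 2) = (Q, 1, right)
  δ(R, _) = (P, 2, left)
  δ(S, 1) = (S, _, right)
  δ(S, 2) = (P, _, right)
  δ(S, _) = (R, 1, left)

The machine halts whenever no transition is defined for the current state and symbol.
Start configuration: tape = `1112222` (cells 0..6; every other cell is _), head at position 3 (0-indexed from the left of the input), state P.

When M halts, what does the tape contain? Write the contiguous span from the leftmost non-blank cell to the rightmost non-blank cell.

P | 111[2]222_   read 2 → write 1, move left, go to S
S | 11[1]1222_   read 1 → write _, move right, go to S
S | 11_[1]222_   read 1 → write _, move right, go to S
S | 11__[2]22_   read 2 → write _, move right, go to P
P | 11___[2]2_   read 2 → write 1, move left, go to S
S | 11__[_]12_   read _ → write 1, move left, go to R
R | 11_[_]112_   read _ → write 2, move left, go to P
P | 11[_]2112_   read _ → write 2, move left, go to P
P | 1[1]22112_   read 1 → write 1, move right, go to Q
Q | 11[2]2112_   read 2 → write _, move right, go to Q
Q | 11_[2]112_   read 2 → write _, move right, go to Q
Q | 11__[1]12_   read 1 → write 1, move right, go to Q
Q | 11__1[1]2_   read 1 → write 1, move right, go to Q
Q | 11__11[2]_   read 2 → write _, move right, go to Q
Q | 11__11_[_]
The non-blank tape span at halt is 11__11.

11__11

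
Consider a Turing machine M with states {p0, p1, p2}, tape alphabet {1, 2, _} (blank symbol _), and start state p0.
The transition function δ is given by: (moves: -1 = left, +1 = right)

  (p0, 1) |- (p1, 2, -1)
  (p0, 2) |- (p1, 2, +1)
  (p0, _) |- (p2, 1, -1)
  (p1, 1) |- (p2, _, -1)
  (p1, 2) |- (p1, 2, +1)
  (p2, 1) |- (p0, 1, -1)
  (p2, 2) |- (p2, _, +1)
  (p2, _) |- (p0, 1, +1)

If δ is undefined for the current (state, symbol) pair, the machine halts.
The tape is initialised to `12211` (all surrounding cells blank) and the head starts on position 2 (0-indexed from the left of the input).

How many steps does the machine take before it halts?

p0 | _12[2]11   read 2 → write 2, move +1, go to p1
p1 | _122[1]1   read 1 → write _, move -1, go to p2
p2 | _12[2]_1   read 2 → write _, move +1, go to p2
p2 | _12_[_]1   read _ → write 1, move +1, go to p0
p0 | _12_1[1]   read 1 → write 2, move -1, go to p1
p1 | _12_[1]2   read 1 → write _, move -1, go to p2
p2 | _12[_]_2   read _ → write 1, move +1, go to p0
p0 | _121[_]2   read _ → write 1, move -1, go to p2
p2 | _12[1]12   read 1 → write 1, move -1, go to p0
p0 | _1[2]112   read 2 → write 2, move +1, go to p1
p1 | _12[1]12   read 1 → write _, move -1, go to p2
p2 | _1[2]_12   read 2 → write _, move +1, go to p2
p2 | _1_[_]12   read _ → write 1, move +1, go to p0
p0 | _1_1[1]2   read 1 → write 2, move -1, go to p1
p1 | _1_[1]22   read 1 → write _, move -1, go to p2
p2 | _1[_]_22   read _ → write 1, move +1, go to p0
p0 | _11[_]22   read _ → write 1, move -1, go to p2
p2 | _1[1]122   read 1 → write 1, move -1, go to p0
p0 | _[1]1122   read 1 → write 2, move -1, go to p1
p1 | [_]21122
M halts after 19 transitions.

19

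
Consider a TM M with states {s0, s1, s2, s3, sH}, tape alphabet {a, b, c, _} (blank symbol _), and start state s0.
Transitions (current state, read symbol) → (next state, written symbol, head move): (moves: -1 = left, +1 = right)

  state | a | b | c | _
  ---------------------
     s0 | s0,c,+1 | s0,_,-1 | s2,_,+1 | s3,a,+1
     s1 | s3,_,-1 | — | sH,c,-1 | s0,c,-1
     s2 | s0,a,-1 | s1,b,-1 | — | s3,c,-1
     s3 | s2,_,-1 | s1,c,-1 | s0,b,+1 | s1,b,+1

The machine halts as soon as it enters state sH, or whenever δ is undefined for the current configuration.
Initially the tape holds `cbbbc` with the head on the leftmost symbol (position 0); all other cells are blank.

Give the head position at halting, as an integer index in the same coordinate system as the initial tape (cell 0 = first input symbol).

2

state=s0 head=0 tape=_[c]bbbc   (s0,c)→(s2,_,+1)
state=s2 head=1 tape=__[b]bbc   (s2,b)→(s1,b,-1)
state=s1 head=0 tape=_[_]bbbc   (s1,_)→(s0,c,-1)
state=s0 head=-1 tape=[_]cbbbc   (s0,_)→(s3,a,+1)
state=s3 head=0 tape=a[c]bbbc   (s3,c)→(s0,b,+1)
state=s0 head=1 tape=ab[b]bbc   (s0,b)→(s0,_,-1)
state=s0 head=0 tape=a[b]_bbc   (s0,b)→(s0,_,-1)
state=s0 head=-1 tape=[a]__bbc   (s0,a)→(s0,c,+1)
state=s0 head=0 tape=c[_]_bbc   (s0,_)→(s3,a,+1)
state=s3 head=1 tape=ca[_]bbc   (s3,_)→(s1,b,+1)
state=s1 head=2 tape=cab[b]bc
At halt the head is at cell 2.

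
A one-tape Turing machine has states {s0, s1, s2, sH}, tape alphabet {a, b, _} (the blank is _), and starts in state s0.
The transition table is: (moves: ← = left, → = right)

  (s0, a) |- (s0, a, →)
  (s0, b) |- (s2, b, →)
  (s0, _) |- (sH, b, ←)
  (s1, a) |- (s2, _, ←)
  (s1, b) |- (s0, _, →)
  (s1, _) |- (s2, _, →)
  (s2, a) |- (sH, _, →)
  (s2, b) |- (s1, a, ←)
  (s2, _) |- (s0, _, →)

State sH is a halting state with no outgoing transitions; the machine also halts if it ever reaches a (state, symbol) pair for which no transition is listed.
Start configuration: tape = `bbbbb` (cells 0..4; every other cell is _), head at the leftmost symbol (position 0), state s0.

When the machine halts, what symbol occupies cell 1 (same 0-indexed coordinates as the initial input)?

a

state=s0 head=0 tape=[b]bbbb__   (s0,b)→(s2,b,→)
state=s2 head=1 tape=b[b]bbb__   (s2,b)→(s1,a,←)
state=s1 head=0 tape=[b]abbb__   (s1,b)→(s0,_,→)
state=s0 head=1 tape=_[a]bbb__   (s0,a)→(s0,a,→)
state=s0 head=2 tape=_a[b]bb__   (s0,b)→(s2,b,→)
state=s2 head=3 tape=_ab[b]b__   (s2,b)→(s1,a,←)
state=s1 head=2 tape=_a[b]ab__   (s1,b)→(s0,_,→)
state=s0 head=3 tape=_a_[a]b__   (s0,a)→(s0,a,→)
state=s0 head=4 tape=_a_a[b]__   (s0,b)→(s2,b,→)
state=s2 head=5 tape=_a_ab[_]_   (s2,_)→(s0,_,→)
state=s0 head=6 tape=_a_ab_[_]   (s0,_)→(sH,b,←)
state=sH head=5 tape=_a_ab[_]b
Cell 1 holds a when M halts.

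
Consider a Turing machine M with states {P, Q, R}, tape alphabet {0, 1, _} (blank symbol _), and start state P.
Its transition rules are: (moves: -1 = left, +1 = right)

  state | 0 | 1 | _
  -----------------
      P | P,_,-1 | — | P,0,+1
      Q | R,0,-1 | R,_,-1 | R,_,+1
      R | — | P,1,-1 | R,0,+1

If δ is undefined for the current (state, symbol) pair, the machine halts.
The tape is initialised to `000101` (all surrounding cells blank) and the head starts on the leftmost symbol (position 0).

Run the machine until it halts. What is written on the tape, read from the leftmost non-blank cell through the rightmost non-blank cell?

000000101

P | ___[0]00101   read 0 → write _, move -1, go to P
P | __[_]_00101   read _ → write 0, move +1, go to P
P | __0[_]00101   read _ → write 0, move +1, go to P
P | __00[0]0101   read 0 → write _, move -1, go to P
P | __0[0]_0101   read 0 → write _, move -1, go to P
P | __[0]__0101   read 0 → write _, move -1, go to P
P | _[_]___0101   read _ → write 0, move +1, go to P
P | _0[_]__0101   read _ → write 0, move +1, go to P
P | _00[_]_0101   read _ → write 0, move +1, go to P
P | _000[_]0101   read _ → write 0, move +1, go to P
P | _0000[0]101   read 0 → write _, move -1, go to P
P | _000[0]_101   read 0 → write _, move -1, go to P
P | _00[0]__101   read 0 → write _, move -1, go to P
P | _0[0]___101   read 0 → write _, move -1, go to P
P | _[0]____101   read 0 → write _, move -1, go to P
P | [_]_____101   read _ → write 0, move +1, go to P
P | 0[_]____101   read _ → write 0, move +1, go to P
P | 00[_]___101   read _ → write 0, move +1, go to P
P | 000[_]__101   read _ → write 0, move +1, go to P
P | 0000[_]_101   read _ → write 0, move +1, go to P
P | 00000[_]101   read _ → write 0, move +1, go to P
P | 000000[1]01
The non-blank tape span at halt is 000000101.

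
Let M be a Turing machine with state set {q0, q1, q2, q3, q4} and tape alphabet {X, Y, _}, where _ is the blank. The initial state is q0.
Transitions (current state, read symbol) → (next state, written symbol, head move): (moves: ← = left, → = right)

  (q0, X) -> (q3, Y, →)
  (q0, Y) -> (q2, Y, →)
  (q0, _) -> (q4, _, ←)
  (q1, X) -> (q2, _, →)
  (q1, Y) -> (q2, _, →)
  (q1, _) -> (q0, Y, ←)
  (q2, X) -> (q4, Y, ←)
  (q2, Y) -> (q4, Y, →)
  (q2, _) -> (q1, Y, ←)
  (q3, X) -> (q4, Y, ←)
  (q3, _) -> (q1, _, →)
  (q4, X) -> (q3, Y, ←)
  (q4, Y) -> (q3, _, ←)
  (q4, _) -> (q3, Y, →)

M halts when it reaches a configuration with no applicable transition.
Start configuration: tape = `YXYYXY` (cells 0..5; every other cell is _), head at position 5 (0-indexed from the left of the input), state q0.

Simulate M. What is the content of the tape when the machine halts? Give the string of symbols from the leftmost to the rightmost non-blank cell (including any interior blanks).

YXYYX_Y__Y

state=q0 head=5 tape=YXYYX[Y]____   (q0,Y)→(q2,Y,→)
state=q2 head=6 tape=YXYYXY[_]___   (q2,_)→(q1,Y,←)
state=q1 head=5 tape=YXYYX[Y]Y___   (q1,Y)→(q2,_,→)
state=q2 head=6 tape=YXYYX_[Y]___   (q2,Y)→(q4,Y,→)
state=q4 head=7 tape=YXYYX_Y[_]__   (q4,_)→(q3,Y,→)
state=q3 head=8 tape=YXYYX_YY[_]_   (q3,_)→(q1,_,→)
state=q1 head=9 tape=YXYYX_YY_[_]   (q1,_)→(q0,Y,←)
state=q0 head=8 tape=YXYYX_YY[_]Y   (q0,_)→(q4,_,←)
state=q4 head=7 tape=YXYYX_Y[Y]_Y   (q4,Y)→(q3,_,←)
state=q3 head=6 tape=YXYYX_[Y]__Y
The non-blank tape span at halt is YXYYX_Y__Y.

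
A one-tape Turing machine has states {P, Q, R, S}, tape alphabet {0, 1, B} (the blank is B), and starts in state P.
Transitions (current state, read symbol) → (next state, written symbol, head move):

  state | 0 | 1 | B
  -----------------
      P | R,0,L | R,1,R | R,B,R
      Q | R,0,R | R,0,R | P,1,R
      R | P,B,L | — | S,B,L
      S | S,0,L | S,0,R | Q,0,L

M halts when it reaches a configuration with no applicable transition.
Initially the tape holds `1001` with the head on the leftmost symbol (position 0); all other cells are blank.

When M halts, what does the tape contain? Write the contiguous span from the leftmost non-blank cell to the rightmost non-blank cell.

state=P head=0 tape=BBB[1]001   (P,1)→(R,1,R)
state=R head=1 tape=BBB1[0]01   (R,0)→(P,B,L)
state=P head=0 tape=BBB[1]B01   (P,1)→(R,1,R)
state=R head=1 tape=BBB1[B]01   (R,B)→(S,B,L)
state=S head=0 tape=BBB[1]B01   (S,1)→(S,0,R)
state=S head=1 tape=BBB0[B]01   (S,B)→(Q,0,L)
state=Q head=0 tape=BBB[0]001   (Q,0)→(R,0,R)
state=R head=1 tape=BBB0[0]01   (R,0)→(P,B,L)
state=P head=0 tape=BBB[0]B01   (P,0)→(R,0,L)
state=R head=-1 tape=BB[B]0B01   (R,B)→(S,B,L)
state=S head=-2 tape=B[B]B0B01   (S,B)→(Q,0,L)
state=Q head=-3 tape=[B]0B0B01   (Q,B)→(P,1,R)
state=P head=-2 tape=1[0]B0B01   (P,0)→(R,0,L)
state=R head=-3 tape=[1]0B0B01
The non-blank tape span at halt is 10B0B01.

10B0B01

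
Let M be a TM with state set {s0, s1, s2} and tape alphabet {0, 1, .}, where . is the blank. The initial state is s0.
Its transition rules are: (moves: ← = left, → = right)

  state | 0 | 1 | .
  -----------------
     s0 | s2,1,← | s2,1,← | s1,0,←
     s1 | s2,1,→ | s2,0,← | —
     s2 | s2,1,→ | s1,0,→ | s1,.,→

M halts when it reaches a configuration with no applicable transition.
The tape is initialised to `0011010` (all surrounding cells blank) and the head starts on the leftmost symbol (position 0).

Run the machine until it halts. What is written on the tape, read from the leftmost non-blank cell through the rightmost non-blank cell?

1111101

state=s0 head=0 tape=.[0]011010..   (s0,0)→(s2,1,←)
state=s2 head=-1 tape=[.]1011010..   (s2,.)→(s1,.,→)
state=s1 head=0 tape=.[1]011010..   (s1,1)→(s2,0,←)
state=s2 head=-1 tape=[.]0011010..   (s2,.)→(s1,.,→)
state=s1 head=0 tape=.[0]011010..   (s1,0)→(s2,1,→)
state=s2 head=1 tape=.1[0]11010..   (s2,0)→(s2,1,→)
state=s2 head=2 tape=.11[1]1010..   (s2,1)→(s1,0,→)
state=s1 head=3 tape=.110[1]010..   (s1,1)→(s2,0,←)
state=s2 head=2 tape=.11[0]0010..   (s2,0)→(s2,1,→)
state=s2 head=3 tape=.111[0]010..   (s2,0)→(s2,1,→)
state=s2 head=4 tape=.1111[0]10..   (s2,0)→(s2,1,→)
state=s2 head=5 tape=.11111[1]0..   (s2,1)→(s1,0,→)
state=s1 head=6 tape=.111110[0]..   (s1,0)→(s2,1,→)
state=s2 head=7 tape=.1111101[.].   (s2,.)→(s1,.,→)
state=s1 head=8 tape=.1111101.[.]
The non-blank tape span at halt is 1111101.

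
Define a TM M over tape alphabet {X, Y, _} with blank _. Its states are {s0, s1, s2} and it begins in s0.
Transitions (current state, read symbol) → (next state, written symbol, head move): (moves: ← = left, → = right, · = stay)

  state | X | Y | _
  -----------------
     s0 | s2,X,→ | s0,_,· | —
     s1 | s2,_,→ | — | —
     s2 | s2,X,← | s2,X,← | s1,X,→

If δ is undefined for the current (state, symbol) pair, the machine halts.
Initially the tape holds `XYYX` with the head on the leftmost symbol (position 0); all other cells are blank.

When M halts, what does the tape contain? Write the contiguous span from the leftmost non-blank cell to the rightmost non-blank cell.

XXXX_X

s0 | _[X]YYX__   read X → write X, move →, go to s2
s2 | _X[Y]YX__   read Y → write X, move ←, go to s2
s2 | _[X]XYX__   read X → write X, move ←, go to s2
s2 | [_]XXYX__   read _ → write X, move →, go to s1
s1 | X[X]XYX__   read X → write _, move →, go to s2
s2 | X_[X]YX__   read X → write X, move ←, go to s2
s2 | X[_]XYX__   read _ → write X, move →, go to s1
s1 | XX[X]YX__   read X → write _, move →, go to s2
s2 | XX_[Y]X__   read Y → write X, move ←, go to s2
s2 | XX[_]XX__   read _ → write X, move →, go to s1
s1 | XXX[X]X__   read X → write _, move →, go to s2
s2 | XXX_[X]__   read X → write X, move ←, go to s2
s2 | XXX[_]X__   read _ → write X, move →, go to s1
s1 | XXXX[X]__   read X → write _, move →, go to s2
s2 | XXXX_[_]_   read _ → write X, move →, go to s1
s1 | XXXX_X[_]
The non-blank tape span at halt is XXXX_X.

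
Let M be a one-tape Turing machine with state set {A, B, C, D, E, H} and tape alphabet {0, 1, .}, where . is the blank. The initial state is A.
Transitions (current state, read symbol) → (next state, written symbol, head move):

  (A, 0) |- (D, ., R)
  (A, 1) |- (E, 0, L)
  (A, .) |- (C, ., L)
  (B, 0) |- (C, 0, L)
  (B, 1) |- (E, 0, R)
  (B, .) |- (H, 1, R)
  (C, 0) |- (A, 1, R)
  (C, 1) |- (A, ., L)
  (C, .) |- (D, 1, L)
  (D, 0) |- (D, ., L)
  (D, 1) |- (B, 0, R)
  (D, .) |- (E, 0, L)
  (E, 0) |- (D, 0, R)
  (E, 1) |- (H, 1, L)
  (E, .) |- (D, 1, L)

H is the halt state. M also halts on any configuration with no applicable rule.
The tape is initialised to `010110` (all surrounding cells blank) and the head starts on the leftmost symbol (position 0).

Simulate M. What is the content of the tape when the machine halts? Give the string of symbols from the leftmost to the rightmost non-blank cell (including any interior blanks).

state=A head=0 tape=[0]10110.   (A,0)→(D,.,R)
state=D head=1 tape=.[1]0110.   (D,1)→(B,0,R)
state=B head=2 tape=.0[0]110.   (B,0)→(C,0,L)
state=C head=1 tape=.[0]0110.   (C,0)→(A,1,R)
state=A head=2 tape=.1[0]110.   (A,0)→(D,.,R)
state=D head=3 tape=.1.[1]10.   (D,1)→(B,0,R)
state=B head=4 tape=.1.0[1]0.   (B,1)→(E,0,R)
state=E head=5 tape=.1.00[0].   (E,0)→(D,0,R)
state=D head=6 tape=.1.000[.]   (D,.)→(E,0,L)
state=E head=5 tape=.1.00[0]0   (E,0)→(D,0,R)
state=D head=6 tape=.1.000[0]   (D,0)→(D,.,L)
state=D head=5 tape=.1.00[0].   (D,0)→(D,.,L)
state=D head=4 tape=.1.0[0]..   (D,0)→(D,.,L)
state=D head=3 tape=.1.[0]...   (D,0)→(D,.,L)
state=D head=2 tape=.1[.]....   (D,.)→(E,0,L)
state=E head=1 tape=.[1]0....   (E,1)→(H,1,L)
state=H head=0 tape=[.]10....
The non-blank tape span at halt is 10.

10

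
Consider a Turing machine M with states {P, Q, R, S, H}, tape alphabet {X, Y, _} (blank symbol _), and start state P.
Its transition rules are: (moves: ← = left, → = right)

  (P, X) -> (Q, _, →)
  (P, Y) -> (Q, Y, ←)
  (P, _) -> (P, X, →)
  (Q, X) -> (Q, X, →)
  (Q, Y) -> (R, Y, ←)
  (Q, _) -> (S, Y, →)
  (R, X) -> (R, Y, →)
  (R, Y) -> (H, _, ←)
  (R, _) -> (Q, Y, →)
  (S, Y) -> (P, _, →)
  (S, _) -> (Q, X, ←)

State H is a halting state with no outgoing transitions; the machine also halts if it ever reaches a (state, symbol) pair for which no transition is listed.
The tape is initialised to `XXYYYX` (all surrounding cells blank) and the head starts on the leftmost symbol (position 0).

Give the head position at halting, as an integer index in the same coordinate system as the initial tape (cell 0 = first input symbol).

state=P head=0 tape=[X]XYYYX   (P,X)→(Q,_,→)
state=Q head=1 tape=_[X]YYYX   (Q,X)→(Q,X,→)
state=Q head=2 tape=_X[Y]YYX   (Q,Y)→(R,Y,←)
state=R head=1 tape=_[X]YYYX   (R,X)→(R,Y,→)
state=R head=2 tape=_Y[Y]YYX   (R,Y)→(H,_,←)
state=H head=1 tape=_[Y]_YYX
At halt the head is at cell 1.

1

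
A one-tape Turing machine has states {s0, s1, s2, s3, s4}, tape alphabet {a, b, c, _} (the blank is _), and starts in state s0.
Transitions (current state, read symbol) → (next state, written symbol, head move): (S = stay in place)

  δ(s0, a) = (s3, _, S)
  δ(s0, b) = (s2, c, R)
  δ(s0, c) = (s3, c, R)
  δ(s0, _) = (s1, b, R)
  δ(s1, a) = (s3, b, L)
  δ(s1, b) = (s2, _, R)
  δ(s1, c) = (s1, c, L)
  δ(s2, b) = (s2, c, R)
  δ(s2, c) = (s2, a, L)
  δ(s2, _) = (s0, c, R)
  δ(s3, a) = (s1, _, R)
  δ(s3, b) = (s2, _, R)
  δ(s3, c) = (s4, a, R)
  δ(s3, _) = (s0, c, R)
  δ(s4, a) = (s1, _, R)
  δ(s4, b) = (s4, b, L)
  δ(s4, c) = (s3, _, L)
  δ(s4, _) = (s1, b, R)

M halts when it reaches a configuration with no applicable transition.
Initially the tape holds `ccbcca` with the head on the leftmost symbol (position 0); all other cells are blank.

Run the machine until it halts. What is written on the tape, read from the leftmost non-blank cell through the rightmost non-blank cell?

c_ccc

s0 | [c]cbcca_   read c → write c, move R, go to s3
s3 | c[c]bcca_   read c → write a, move R, go to s4
s4 | ca[b]cca_   read b → write b, move L, go to s4
s4 | c[a]bcca_   read a → write _, move R, go to s1
s1 | c_[b]cca_   read b → write _, move R, go to s2
s2 | c__[c]ca_   read c → write a, move L, go to s2
s2 | c_[_]aca_   read _ → write c, move R, go to s0
s0 | c_c[a]ca_   read a → write _, move S, go to s3
s3 | c_c[_]ca_   read _ → write c, move R, go to s0
s0 | c_cc[c]a_   read c → write c, move R, go to s3
s3 | c_ccc[a]_   read a → write _, move R, go to s1
s1 | c_ccc_[_]
The non-blank tape span at halt is c_ccc.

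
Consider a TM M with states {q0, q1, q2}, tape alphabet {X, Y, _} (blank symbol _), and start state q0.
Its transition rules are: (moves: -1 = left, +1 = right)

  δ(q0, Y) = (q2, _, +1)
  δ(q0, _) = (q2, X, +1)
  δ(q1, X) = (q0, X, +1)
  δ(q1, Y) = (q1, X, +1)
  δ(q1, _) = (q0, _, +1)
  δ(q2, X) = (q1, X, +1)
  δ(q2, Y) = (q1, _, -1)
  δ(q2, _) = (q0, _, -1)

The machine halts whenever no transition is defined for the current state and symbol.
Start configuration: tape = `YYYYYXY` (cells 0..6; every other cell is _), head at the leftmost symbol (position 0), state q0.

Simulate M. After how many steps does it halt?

18

state=q0 head=0 tape=[Y]YYYYXY___   (q0,Y)→(q2,_,+1)
state=q2 head=1 tape=_[Y]YYYXY___   (q2,Y)→(q1,_,-1)
state=q1 head=0 tape=[_]_YYYXY___   (q1,_)→(q0,_,+1)
state=q0 head=1 tape=_[_]YYYXY___   (q0,_)→(q2,X,+1)
state=q2 head=2 tape=_X[Y]YYXY___   (q2,Y)→(q1,_,-1)
state=q1 head=1 tape=_[X]_YYXY___   (q1,X)→(q0,X,+1)
state=q0 head=2 tape=_X[_]YYXY___   (q0,_)→(q2,X,+1)
state=q2 head=3 tape=_XX[Y]YXY___   (q2,Y)→(q1,_,-1)
state=q1 head=2 tape=_X[X]_YXY___   (q1,X)→(q0,X,+1)
state=q0 head=3 tape=_XX[_]YXY___   (q0,_)→(q2,X,+1)
state=q2 head=4 tape=_XXX[Y]XY___   (q2,Y)→(q1,_,-1)
state=q1 head=3 tape=_XX[X]_XY___   (q1,X)→(q0,X,+1)
state=q0 head=4 tape=_XXX[_]XY___   (q0,_)→(q2,X,+1)
state=q2 head=5 tape=_XXXX[X]Y___   (q2,X)→(q1,X,+1)
state=q1 head=6 tape=_XXXXX[Y]___   (q1,Y)→(q1,X,+1)
state=q1 head=7 tape=_XXXXXX[_]__   (q1,_)→(q0,_,+1)
state=q0 head=8 tape=_XXXXXX_[_]_   (q0,_)→(q2,X,+1)
state=q2 head=9 tape=_XXXXXX_X[_]   (q2,_)→(q0,_,-1)
state=q0 head=8 tape=_XXXXXX_[X]_
M halts after 18 transitions.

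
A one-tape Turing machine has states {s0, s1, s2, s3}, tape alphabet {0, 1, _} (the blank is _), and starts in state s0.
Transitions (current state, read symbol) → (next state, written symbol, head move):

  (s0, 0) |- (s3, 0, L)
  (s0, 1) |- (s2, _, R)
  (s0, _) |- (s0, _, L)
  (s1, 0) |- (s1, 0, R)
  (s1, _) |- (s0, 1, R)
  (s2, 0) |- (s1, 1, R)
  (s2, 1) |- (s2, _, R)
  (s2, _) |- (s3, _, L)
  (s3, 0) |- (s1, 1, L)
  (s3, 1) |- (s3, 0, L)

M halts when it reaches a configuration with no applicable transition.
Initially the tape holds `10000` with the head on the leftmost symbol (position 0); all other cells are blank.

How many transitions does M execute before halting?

state=s0 head=0 tape=[1]0000__   (s0,1)→(s2,_,R)
state=s2 head=1 tape=_[0]000__   (s2,0)→(s1,1,R)
state=s1 head=2 tape=_1[0]00__   (s1,0)→(s1,0,R)
state=s1 head=3 tape=_10[0]0__   (s1,0)→(s1,0,R)
state=s1 head=4 tape=_100[0]__   (s1,0)→(s1,0,R)
state=s1 head=5 tape=_1000[_]_   (s1,_)→(s0,1,R)
state=s0 head=6 tape=_10001[_]   (s0,_)→(s0,_,L)
state=s0 head=5 tape=_1000[1]_   (s0,1)→(s2,_,R)
state=s2 head=6 tape=_1000_[_]   (s2,_)→(s3,_,L)
state=s3 head=5 tape=_1000[_]_
M halts after 9 transitions.

9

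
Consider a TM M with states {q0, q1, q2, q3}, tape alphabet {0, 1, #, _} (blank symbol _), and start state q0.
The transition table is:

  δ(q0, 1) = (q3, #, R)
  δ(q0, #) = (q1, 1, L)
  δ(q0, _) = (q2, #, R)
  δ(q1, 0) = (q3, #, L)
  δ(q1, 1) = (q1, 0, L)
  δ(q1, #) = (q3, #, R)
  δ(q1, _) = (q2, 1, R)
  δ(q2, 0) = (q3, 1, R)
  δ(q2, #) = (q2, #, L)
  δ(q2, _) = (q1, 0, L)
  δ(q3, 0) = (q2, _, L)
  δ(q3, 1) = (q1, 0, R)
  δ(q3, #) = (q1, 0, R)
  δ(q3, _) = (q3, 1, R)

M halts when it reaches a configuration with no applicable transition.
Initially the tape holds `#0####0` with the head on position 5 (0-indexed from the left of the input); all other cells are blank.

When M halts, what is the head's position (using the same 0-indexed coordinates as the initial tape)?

q0 | #0###[#]0   read # → write 1, move L, go to q1
q1 | #0##[#]10   read # → write #, move R, go to q3
q3 | #0###[1]0   read 1 → write 0, move R, go to q1
q1 | #0###0[0]   read 0 → write #, move L, go to q3
q3 | #0###[0]#   read 0 → write _, move L, go to q2
q2 | #0##[#]_#   read # → write #, move L, go to q2
q2 | #0#[#]#_#   read # → write #, move L, go to q2
q2 | #0[#]##_#   read # → write #, move L, go to q2
q2 | #[0]###_#   read 0 → write 1, move R, go to q3
q3 | #1[#]##_#   read # → write 0, move R, go to q1
q1 | #10[#]#_#   read # → write #, move R, go to q3
q3 | #10#[#]_#   read # → write 0, move R, go to q1
q1 | #10#0[_]#   read _ → write 1, move R, go to q2
q2 | #10#01[#]   read # → write #, move L, go to q2
q2 | #10#0[1]#
At halt the head is at cell 5.

5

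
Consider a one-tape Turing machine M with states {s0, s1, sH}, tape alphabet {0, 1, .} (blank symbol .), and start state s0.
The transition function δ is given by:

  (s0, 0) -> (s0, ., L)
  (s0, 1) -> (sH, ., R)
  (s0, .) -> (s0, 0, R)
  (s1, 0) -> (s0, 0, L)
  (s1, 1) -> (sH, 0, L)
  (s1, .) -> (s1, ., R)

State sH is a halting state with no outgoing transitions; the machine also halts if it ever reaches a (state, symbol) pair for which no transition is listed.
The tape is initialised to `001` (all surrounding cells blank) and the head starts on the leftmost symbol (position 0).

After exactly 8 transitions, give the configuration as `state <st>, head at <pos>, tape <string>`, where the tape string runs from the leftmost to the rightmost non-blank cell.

state=s0 head=0 tape=..[0]01   (s0,0)→(s0,.,L)
state=s0 head=-1 tape=.[.].01   (s0,.)→(s0,0,R)
state=s0 head=0 tape=.0[.]01   (s0,.)→(s0,0,R)
state=s0 head=1 tape=.00[0]1   (s0,0)→(s0,.,L)
state=s0 head=0 tape=.0[0].1   (s0,0)→(s0,.,L)
state=s0 head=-1 tape=.[0]..1   (s0,0)→(s0,.,L)
state=s0 head=-2 tape=[.]...1   (s0,.)→(s0,0,R)
state=s0 head=-1 tape=0[.]..1   (s0,.)→(s0,0,R)
state=s0 head=0 tape=00[.].1
After 8 steps: state s0, head at 0, tape 00..1.

state s0, head at 0, tape 00..1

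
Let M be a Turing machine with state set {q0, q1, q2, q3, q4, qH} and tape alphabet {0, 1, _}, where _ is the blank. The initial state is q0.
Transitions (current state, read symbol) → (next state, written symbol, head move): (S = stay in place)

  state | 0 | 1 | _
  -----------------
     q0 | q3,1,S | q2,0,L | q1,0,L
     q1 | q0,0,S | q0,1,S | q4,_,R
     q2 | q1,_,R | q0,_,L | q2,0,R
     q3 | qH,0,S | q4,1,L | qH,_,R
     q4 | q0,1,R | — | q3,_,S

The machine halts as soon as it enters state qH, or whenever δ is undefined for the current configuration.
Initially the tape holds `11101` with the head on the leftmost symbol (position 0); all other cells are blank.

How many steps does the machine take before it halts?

q0 | _[1]1101   read 1 → write 0, move L, go to q2
q2 | [_]01101   read _ → write 0, move R, go to q2
q2 | 0[0]1101   read 0 → write _, move R, go to q1
q1 | 0_[1]101   read 1 → write 1, move S, go to q0
q0 | 0_[1]101   read 1 → write 0, move L, go to q2
q2 | 0[_]0101   read _ → write 0, move R, go to q2
q2 | 00[0]101   read 0 → write _, move R, go to q1
q1 | 00_[1]01   read 1 → write 1, move S, go to q0
q0 | 00_[1]01   read 1 → write 0, move L, go to q2
q2 | 00[_]001   read _ → write 0, move R, go to q2
q2 | 000[0]01   read 0 → write _, move R, go to q1
q1 | 000_[0]1   read 0 → write 0, move S, go to q0
q0 | 000_[0]1   read 0 → write 1, move S, go to q3
q3 | 000_[1]1   read 1 → write 1, move L, go to q4
q4 | 000[_]11   read _ → write _, move S, go to q3
q3 | 000[_]11   read _ → write _, move R, go to qH
qH | 000_[1]1
M halts after 16 transitions.

16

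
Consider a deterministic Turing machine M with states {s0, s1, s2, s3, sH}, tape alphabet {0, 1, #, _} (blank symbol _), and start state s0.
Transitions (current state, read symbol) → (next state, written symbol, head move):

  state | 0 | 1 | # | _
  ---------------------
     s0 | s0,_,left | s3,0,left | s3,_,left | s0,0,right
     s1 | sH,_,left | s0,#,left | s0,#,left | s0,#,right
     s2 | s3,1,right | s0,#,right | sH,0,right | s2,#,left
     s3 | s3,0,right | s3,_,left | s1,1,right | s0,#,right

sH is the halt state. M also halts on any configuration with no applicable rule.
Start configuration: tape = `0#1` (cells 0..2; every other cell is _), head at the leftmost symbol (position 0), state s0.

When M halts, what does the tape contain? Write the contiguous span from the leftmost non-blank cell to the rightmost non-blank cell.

001

state=s0 head=0 tape=_[0]#1   (s0,0)→(s0,_,left)
state=s0 head=-1 tape=[_]_#1   (s0,_)→(s0,0,right)
state=s0 head=0 tape=0[_]#1   (s0,_)→(s0,0,right)
state=s0 head=1 tape=00[#]1   (s0,#)→(s3,_,left)
state=s3 head=0 tape=0[0]_1   (s3,0)→(s3,0,right)
state=s3 head=1 tape=00[_]1   (s3,_)→(s0,#,right)
state=s0 head=2 tape=00#[1]   (s0,1)→(s3,0,left)
state=s3 head=1 tape=00[#]0   (s3,#)→(s1,1,right)
state=s1 head=2 tape=001[0]   (s1,0)→(sH,_,left)
state=sH head=1 tape=00[1]_
The non-blank tape span at halt is 001.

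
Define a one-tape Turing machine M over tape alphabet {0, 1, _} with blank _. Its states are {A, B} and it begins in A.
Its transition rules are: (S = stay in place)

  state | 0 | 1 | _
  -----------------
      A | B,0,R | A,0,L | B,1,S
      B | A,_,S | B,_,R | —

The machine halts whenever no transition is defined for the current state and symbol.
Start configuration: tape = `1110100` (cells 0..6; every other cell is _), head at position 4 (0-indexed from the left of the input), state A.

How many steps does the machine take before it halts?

A | 1110[1]00_   read 1 → write 0, move L, go to A
A | 111[0]000_   read 0 → write 0, move R, go to B
B | 1110[0]00_   read 0 → write _, move S, go to A
A | 1110[_]00_   read _ → write 1, move S, go to B
B | 1110[1]00_   read 1 → write _, move R, go to B
B | 1110_[0]0_   read 0 → write _, move S, go to A
A | 1110_[_]0_   read _ → write 1, move S, go to B
B | 1110_[1]0_   read 1 → write _, move R, go to B
B | 1110__[0]_   read 0 → write _, move S, go to A
A | 1110__[_]_   read _ → write 1, move S, go to B
B | 1110__[1]_   read 1 → write _, move R, go to B
B | 1110___[_]
M halts after 11 transitions.

11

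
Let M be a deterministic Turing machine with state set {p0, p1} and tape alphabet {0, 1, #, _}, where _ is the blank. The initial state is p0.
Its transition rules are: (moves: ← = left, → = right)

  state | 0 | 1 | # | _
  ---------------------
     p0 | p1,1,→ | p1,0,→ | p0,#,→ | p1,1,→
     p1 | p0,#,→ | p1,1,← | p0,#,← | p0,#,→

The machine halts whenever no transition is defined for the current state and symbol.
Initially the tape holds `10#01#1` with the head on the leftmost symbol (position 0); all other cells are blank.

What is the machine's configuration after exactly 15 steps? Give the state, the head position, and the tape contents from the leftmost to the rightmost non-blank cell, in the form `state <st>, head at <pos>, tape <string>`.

p0 | [1]0#01#1   read 1 → write 0, move →, go to p1
p1 | 0[0]#01#1   read 0 → write #, move →, go to p0
p0 | 0#[#]01#1   read # → write #, move →, go to p0
p0 | 0##[0]1#1   read 0 → write 1, move →, go to p1
p1 | 0##1[1]#1   read 1 → write 1, move ←, go to p1
p1 | 0##[1]1#1   read 1 → write 1, move ←, go to p1
p1 | 0#[#]11#1   read # → write #, move ←, go to p0
p0 | 0[#]#11#1   read # → write #, move →, go to p0
p0 | 0#[#]11#1   read # → write #, move →, go to p0
p0 | 0##[1]1#1   read 1 → write 0, move →, go to p1
p1 | 0##0[1]#1   read 1 → write 1, move ←, go to p1
p1 | 0##[0]1#1   read 0 → write #, move →, go to p0
p0 | 0###[1]#1   read 1 → write 0, move →, go to p1
p1 | 0###0[#]1   read # → write #, move ←, go to p0
p0 | 0###[0]#1   read 0 → write 1, move →, go to p1
p1 | 0###1[#]1
After 15 steps: state p1, head at 5, tape 0###1#1.

state p1, head at 5, tape 0###1#1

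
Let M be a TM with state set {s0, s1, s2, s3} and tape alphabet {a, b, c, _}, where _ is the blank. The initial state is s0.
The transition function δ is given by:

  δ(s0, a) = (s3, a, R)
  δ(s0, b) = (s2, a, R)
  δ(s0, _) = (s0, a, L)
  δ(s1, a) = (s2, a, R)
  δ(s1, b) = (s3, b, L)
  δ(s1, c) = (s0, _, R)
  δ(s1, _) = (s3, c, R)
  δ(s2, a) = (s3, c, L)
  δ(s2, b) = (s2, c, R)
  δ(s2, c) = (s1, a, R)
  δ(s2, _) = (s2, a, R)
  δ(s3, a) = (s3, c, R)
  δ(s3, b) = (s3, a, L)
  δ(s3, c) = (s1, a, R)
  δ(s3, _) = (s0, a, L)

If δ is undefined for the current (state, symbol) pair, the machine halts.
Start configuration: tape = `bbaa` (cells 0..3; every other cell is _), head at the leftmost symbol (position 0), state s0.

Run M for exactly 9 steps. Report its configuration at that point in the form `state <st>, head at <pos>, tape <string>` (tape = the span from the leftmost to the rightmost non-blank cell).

state s3, head at 5, tape aa_ac

state=s0 head=0 tape=[b]baa__   (s0,b)→(s2,a,R)
state=s2 head=1 tape=a[b]aa__   (s2,b)→(s2,c,R)
state=s2 head=2 tape=ac[a]a__   (s2,a)→(s3,c,L)
state=s3 head=1 tape=a[c]ca__   (s3,c)→(s1,a,R)
state=s1 head=2 tape=aa[c]a__   (s1,c)→(s0,_,R)
state=s0 head=3 tape=aa_[a]__   (s0,a)→(s3,a,R)
state=s3 head=4 tape=aa_a[_]_   (s3,_)→(s0,a,L)
state=s0 head=3 tape=aa_[a]a_   (s0,a)→(s3,a,R)
state=s3 head=4 tape=aa_a[a]_   (s3,a)→(s3,c,R)
state=s3 head=5 tape=aa_ac[_]
After 9 steps: state s3, head at 5, tape aa_ac.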